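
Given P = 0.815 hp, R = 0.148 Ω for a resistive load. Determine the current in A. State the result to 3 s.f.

64.1 A

Rearranging: I = √(P/R).
P = 0.815 hp = 607.7 W; R = 0.148 Ω.
I = 64.08 A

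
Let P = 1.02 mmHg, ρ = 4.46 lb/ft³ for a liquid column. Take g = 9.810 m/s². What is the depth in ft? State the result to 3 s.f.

Rearranging: h = P/(ρ·g).
P = 1.02 mmHg = 136.0 Pa; ρ = 4.46 lb/ft³ = 71.44 kg/m³; g = 9.810 m/s².
h = 0.1940 m
0.1940 m × (1 ft / 0.3048 m) = 0.6366 ft

0.637 ft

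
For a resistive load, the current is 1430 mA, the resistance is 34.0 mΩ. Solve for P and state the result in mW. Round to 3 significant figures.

P is given directly by: P = I²R.
I = 1430 mA = 1.430 A; R = 34.0 mΩ = 0.03400 Ω.
P = 0.06953 W
0.06953 W × (1 mW / 0.001000 W) = 69.53 mW

69.5 mW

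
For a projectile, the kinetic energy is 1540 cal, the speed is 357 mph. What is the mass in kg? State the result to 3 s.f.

0.506 kg

Rearranging KE = ½mv² for m: m = 2·KE/v².
KE = 1540 cal = 6443 J; v = 357 mph = 159.6 m/s.
m = 0.5060 kg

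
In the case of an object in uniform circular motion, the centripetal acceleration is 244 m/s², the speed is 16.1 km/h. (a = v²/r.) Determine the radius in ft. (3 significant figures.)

Rearranging a = v²/r for r: r = v²/a.
a = 244 m/s²; v = 16.1 km/h = 4.472 m/s.
r = 0.08197 m
0.08197 m × (1 ft / 0.3048 m) = 0.2689 ft

0.269 ft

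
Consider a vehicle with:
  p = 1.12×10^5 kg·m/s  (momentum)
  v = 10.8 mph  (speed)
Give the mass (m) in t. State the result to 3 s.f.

23.2 t

Rearranging: m = p/v.
p = 1.12×10^5 kg·m/s; v = 10.8 mph = 4.828 m/s.
m = 23198 kg
23198 kg × (1 t / 1000 kg) = 23.20 t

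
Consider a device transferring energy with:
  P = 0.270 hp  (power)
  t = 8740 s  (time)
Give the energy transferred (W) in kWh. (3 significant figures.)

Rearranging P = W/t for W: W = P·t.
P = 0.270 hp = 201.3 W; t = 8740 s.
W = 1.760×10^6 J
1.760×10^6 J × (1 kWh / 3.600×10^6 J) = 0.4888 kWh

0.489 kWh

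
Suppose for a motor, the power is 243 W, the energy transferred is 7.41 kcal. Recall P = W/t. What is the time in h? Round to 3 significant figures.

0.0354 h

Rearranging: t = W/P.
P = 243 W; W = 7.41 kcal = 31003 J.
t = 127.6 s
127.6 s × (1 h / 3600 s) = 0.03544 h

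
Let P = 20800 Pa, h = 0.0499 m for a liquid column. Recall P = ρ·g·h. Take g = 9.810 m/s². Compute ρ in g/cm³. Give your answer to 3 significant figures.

42.5 g/cm³

Rearranging: ρ = P/(g·h).
P = 20800 Pa; h = 0.0499 m; g = 9.810 m/s².
ρ = 42491 kg/m³
42491 kg/m³ × (1 g/cm³ / 1000 kg/m³) = 42.49 g/cm³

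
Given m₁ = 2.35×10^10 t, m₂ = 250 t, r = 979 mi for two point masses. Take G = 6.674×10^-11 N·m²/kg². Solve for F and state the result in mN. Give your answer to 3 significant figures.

From Newton's law of gravitation: F = Gm₁m₂/r².
m₁ = 2.35×10^10 t = 2.350×10^13 kg; m₂ = 250 t = 2.500×10^5 kg; r = 979 mi = 1.576×10^6 m; G = 6.674×10^-11 N·m²/kg².
F = 1.580×10^-4 N
1.580×10^-4 N × (1 mN / 0.001000 N) = 0.1580 mN

0.158 mN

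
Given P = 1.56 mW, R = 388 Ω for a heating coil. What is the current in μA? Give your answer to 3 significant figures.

Solving P = I²R for I: I = √(P/R).
P = 1.56 mW = 0.001560 W; R = 388 Ω.
I = 0.002005 A
0.002005 A × (1 μA / 1.000×10^-6 A) = 2005 μA

2010 μA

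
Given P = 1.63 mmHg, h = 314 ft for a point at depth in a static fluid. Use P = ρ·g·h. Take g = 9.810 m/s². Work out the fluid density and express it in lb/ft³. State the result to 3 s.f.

0.0144 lb/ft³

Solving P = ρ·g·h for ρ: ρ = P/(g·h).
P = 1.63 mmHg = 217.3 Pa; h = 314 ft = 95.71 m; g = 9.810 m/s².
ρ = 0.2315 kg/m³
0.2315 kg/m³ × (1 lb/ft³ / 16.02 kg/m³) = 0.01445 lb/ft³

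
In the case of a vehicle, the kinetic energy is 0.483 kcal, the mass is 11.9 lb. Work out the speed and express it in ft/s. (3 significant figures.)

89.8 ft/s

Rearranging: v = √(2·KE/m).
KE = 0.483 kcal = 2021 J; m = 11.9 lb = 5.398 kg.
v = 27.36 m/s
27.36 m/s × (1 ft/s / 0.3048 m/s) = 89.78 ft/s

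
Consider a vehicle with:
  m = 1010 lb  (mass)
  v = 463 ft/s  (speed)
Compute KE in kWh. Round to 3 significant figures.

Directly: KE = ½mv².
m = 1010 lb = 458.1 kg; v = 463 ft/s = 141.1 m/s.
KE = 4.562×10^6 J
4.562×10^6 J × (1 kWh / 3.600×10^6 J) = 1.267 kWh

1.27 kWh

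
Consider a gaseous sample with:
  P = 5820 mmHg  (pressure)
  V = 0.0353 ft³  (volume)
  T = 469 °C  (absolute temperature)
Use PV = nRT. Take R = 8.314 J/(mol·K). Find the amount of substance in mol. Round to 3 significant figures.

0.126 mol

From the ideal-gas law: n = PV/(RT).
P = 5820 mmHg = 7.759×10^5 Pa; V = 0.0353 ft³ = 9.996×10^-4 m³; T = 469 °C = 742.1 K; R = 8.314 J/(mol·K).
n = 0.1257 mol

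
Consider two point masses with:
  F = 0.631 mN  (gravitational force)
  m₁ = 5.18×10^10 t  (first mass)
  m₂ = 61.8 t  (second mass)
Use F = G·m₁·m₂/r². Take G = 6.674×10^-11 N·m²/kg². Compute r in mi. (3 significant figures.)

362 mi

Solving F = G·m₁·m₂/r² for r: r = √(G·m₁m₂/F).
F = 0.631 mN = 6.310×10^-4 N; m₁ = 5.18×10^10 t = 5.180×10^13 kg; m₂ = 61.8 t = 61800 kg; G = 6.674×10^-11 N·m²/kg².
r = 5.819×10^5 m
5.819×10^5 m × (1 mi / 1609 m) = 361.6 mi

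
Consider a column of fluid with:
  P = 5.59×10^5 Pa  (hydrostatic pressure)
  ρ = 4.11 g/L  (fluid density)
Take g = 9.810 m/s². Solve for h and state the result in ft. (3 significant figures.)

Rearranging P = ρ·g·h for h: h = P/(ρ·g).
P = 5.59×10^5 Pa; ρ = 4.11 g/L = 4.110 kg/m³; g = 9.810 m/s².
h = 13864 m
13864 m × (1 ft / 0.3048 m) = 45487 ft

45500 ft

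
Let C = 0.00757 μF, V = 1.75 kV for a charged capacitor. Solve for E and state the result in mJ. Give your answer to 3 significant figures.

11.6 mJ

E is given directly by: E = ½CV².
C = 0.00757 μF = 7.570×10^-9 F; V = 1.75 kV = 1750 V.
E = 0.01159 J
0.01159 J × (1 mJ / 0.001000 J) = 11.59 mJ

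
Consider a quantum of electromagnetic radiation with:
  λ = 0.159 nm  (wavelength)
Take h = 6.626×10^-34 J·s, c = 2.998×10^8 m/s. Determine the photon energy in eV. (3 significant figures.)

Directly: E = hc/λ.
λ = 0.159 nm = 1.590×10^-10 m; h = 6.626×10^-34 J·s; c = 2.998×10^8 m/s.
E = 1.249×10^-15 J
1.249×10^-15 J × (1 eV / 1.602×10^-19 J) = 7798 eV

7800 eV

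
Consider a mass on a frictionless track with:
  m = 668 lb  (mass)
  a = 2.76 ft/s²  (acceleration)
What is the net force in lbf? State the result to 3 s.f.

From Newton's second law: F = m·a.
m = 668 lb = 303.0 kg; a = 2.76 ft/s² = 0.8412 m/s².
F = 254.9 N
254.9 N × (1 lbf / 4.448 N) = 57.30 lbf

57.3 lbf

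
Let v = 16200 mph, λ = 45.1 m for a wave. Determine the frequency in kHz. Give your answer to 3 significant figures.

Rearranging: f = v/λ.
v = 16200 mph = 7242 m/s; λ = 45.1 m.
f = 160.6 Hz
160.6 Hz × (1 kHz / 1000 Hz) = 0.1606 kHz

0.161 kHz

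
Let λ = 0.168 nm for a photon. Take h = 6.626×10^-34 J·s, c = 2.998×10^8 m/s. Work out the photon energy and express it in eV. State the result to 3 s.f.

E is given directly by: E = hc/λ.
λ = 0.168 nm = 1.680×10^-10 m; h = 6.626×10^-34 J·s; c = 2.998×10^8 m/s.
E = 1.182×10^-15 J
1.182×10^-15 J × (1 eV / 1.602×10^-19 J) = 7380 eV

7380 eV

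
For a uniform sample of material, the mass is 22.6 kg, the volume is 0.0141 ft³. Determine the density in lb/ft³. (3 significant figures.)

Directly: ρ = m/V.
m = 22.6 kg; V = 0.0141 ft³ = 3.993×10^-4 m³.
ρ = 56604 kg/m³
56604 kg/m³ × (1 lb/ft³ / 16.02 kg/m³) = 3534 lb/ft³

3530 lb/ft³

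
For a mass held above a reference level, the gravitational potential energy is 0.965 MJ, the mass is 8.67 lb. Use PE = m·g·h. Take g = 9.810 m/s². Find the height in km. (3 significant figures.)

Solving PE = m·g·h for h: h = PE/(m·g).
PE = 0.965 MJ = 9.650×10^5 J; m = 8.67 lb = 3.933 kg; g = 9.810 m/s².
h = 25013 m
25013 m × (1 km / 1000 m) = 25.01 km

25.0 km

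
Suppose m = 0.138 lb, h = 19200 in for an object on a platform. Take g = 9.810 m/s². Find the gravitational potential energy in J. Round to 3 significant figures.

Directly: PE = mgh.
m = 0.138 lb = 0.06260 kg; h = 19200 in = 487.7 m; g = 9.810 m/s².
PE = 299.5 J  (the unit combination reduces to kg·m²/s² = J)

299 J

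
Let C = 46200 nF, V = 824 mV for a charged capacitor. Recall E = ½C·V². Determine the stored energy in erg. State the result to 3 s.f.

157 erg

E is given directly by: E = ½CV².
C = 46200 nF = 4.620×10^-5 F; V = 824 mV = 0.8240 V.
E = 1.568×10^-5 J
1.568×10^-5 J × (1 erg / 1.000×10^-7 J) = 156.8 erg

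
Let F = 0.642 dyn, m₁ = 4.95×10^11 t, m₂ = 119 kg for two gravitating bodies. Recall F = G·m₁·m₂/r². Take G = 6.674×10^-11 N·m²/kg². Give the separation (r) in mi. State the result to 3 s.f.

From Newton's law of gravitation: r = √(G·m₁m₂/F).
F = 0.642 dyn = 6.420×10^-6 N; m₁ = 4.95×10^11 t = 4.950×10^14 kg; m₂ = 119 kg; G = 6.674×10^-11 N·m²/kg².
r = 7.825×10^5 m
7.825×10^5 m × (1 mi / 1609 m) = 486.2 mi

486 mi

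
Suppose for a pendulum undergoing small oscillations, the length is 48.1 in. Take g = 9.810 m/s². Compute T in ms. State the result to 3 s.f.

2220 ms

T is given directly by: T = 2π√(L/g).
L = 48.1 in = 1.222 m; g = 9.810 m/s².
T = 2.217 s
2.217 s × (1 ms / 0.001000 s) = 2217 ms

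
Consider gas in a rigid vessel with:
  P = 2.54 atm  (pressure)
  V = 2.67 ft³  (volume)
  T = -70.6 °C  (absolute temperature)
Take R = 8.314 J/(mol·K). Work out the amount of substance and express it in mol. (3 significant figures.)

Rearranging PV = nRT for n: n = PV/(RT).
P = 2.54 atm = 2.574×10^5 Pa; V = 2.67 ft³ = 0.07561 m³; T = -70.6 °C = 202.5 K; R = 8.314 J/(mol·K).
n = 11.55 mol

11.6 mol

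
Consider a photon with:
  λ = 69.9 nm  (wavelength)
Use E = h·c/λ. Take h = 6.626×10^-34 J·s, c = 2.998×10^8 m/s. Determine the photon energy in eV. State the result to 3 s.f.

Directly: E = hc/λ.
λ = 69.9 nm = 6.990×10^-8 m; h = 6.626×10^-34 J·s; c = 2.998×10^8 m/s.
E = 2.842×10^-18 J  (the unit combination reduces to kg·m²/s² = J)
2.842×10^-18 J × (1 eV / 1.602×10^-19 J) = 17.74 eV

17.7 eV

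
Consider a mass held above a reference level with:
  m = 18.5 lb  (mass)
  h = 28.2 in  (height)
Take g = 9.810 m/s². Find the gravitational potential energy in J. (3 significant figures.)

59.0 J

Directly: PE = mgh.
m = 18.5 lb = 8.391 kg; h = 28.2 in = 0.7163 m; g = 9.810 m/s².
PE = 58.96 J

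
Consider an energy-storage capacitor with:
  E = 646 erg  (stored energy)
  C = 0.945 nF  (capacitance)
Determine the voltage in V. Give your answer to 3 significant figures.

370 V

Rearranging E = ½C·V² for V: V = √(2E/C).
E = 646 erg = 6.460×10^-5 J; C = 0.945 nF = 9.450×10^-10 F.
V = 369.8 V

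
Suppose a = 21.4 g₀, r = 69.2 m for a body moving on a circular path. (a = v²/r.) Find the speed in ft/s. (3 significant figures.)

395 ft/s

Rearranging: v = √(a·r).
a = 21.4 g₀ = 209.9 m/s²; r = 69.2 m.
v = 120.5 m/s
120.5 m/s × (1 ft/s / 0.3048 m/s) = 395.4 ft/s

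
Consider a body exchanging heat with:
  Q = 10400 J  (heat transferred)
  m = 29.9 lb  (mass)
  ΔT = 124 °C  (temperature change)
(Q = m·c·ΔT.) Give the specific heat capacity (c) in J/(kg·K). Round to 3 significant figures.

Solving Q = m·c·ΔT for c: c = Q/(m·ΔT).
Q = 10400 J; m = 29.9 lb = 13.56 kg; ΔT = 124 °C = 124.0 K.
c = 6.184 J/(kg·K)

6.18 J/(kg·K)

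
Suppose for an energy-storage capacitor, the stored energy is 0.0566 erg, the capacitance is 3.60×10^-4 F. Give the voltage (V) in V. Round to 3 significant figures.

Rearranging: V = √(2E/C).
E = 0.0566 erg = 5.660×10^-9 J; C = 3.60×10^-4 F.
V = 0.005608 V

0.00561 V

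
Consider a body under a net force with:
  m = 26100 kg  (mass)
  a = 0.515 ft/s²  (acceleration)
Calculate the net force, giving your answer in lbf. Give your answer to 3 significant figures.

F is given directly by: F = m·a.
m = 26100 kg; a = 0.515 ft/s² = 0.1570 m/s².
F = 4097 N
4097 N × (1 lbf / 4.448 N) = 921.0 lbf

921 lbf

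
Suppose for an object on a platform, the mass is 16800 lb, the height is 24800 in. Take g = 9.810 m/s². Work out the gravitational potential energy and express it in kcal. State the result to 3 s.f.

PE is given directly by: PE = mgh.
m = 16800 lb = 7620 kg; h = 24800 in = 629.9 m; g = 9.810 m/s².
PE = 4.709×10^7 J  (the unit combination reduces to kg·m²/s² = J)
4.709×10^7 J × (1 kcal / 4184 J) = 11255 kcal

11300 kcal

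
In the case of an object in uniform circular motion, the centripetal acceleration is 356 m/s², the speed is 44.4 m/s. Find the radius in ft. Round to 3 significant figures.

18.2 ft

Solving a = v²/r for r: r = v²/a.
a = 356 m/s²; v = 44.4 m/s.
r = 5.538 m
5.538 m × (1 ft / 0.3048 m) = 18.17 ft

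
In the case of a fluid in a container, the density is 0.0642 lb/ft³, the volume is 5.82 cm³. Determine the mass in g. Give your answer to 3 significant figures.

Solving ρ = m/V for m: m = ρV.
ρ = 0.0642 lb/ft³ = 1.028 kg/m³; V = 5.82 cm³ = 5.820×10^-6 m³.
m = 5.985×10^-6 kg
5.985×10^-6 kg × (1 g / 0.001000 kg) = 0.005985 g

0.00599 g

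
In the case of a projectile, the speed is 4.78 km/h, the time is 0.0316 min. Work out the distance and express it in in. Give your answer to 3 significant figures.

99.1 in

Rearranging: d = v·t.
v = 4.78 km/h = 1.328 m/s; t = 0.0316 min = 1.896 s.
d = 2.517 m
2.517 m × (1 in / 0.02540 m) = 99.11 in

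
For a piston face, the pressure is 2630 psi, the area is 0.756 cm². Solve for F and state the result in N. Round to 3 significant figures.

Rearranging: F = P·A.
P = 2630 psi = 1.813×10^7 Pa; A = 0.756 cm² = 7.560×10^-5 m².
F = 1371 N  (the unit combination reduces to kg·m/s² = N)

1370 N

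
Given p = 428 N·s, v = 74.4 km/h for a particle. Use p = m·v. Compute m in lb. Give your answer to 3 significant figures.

Rearranging: m = p/v.
p = 428 N·s = 428.0 kg·m/s; v = 74.4 km/h = 20.67 m/s.
m = 20.71 kg
20.71 kg × (1 lb / 0.4536 kg) = 45.66 lb

45.7 lb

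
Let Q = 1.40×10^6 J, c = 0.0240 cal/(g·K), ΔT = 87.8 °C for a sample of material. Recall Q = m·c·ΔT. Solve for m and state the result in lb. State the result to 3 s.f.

350 lb

Rearranging: m = Q/(c·ΔT).
Q = 1.40×10^6 J; c = 0.0240 cal/(g·K) = 100.4 J/(kg·K); ΔT = 87.8 °C = 87.80 K.
m = 158.8 kg
158.8 kg × (1 lb / 0.4536 kg) = 350.1 lb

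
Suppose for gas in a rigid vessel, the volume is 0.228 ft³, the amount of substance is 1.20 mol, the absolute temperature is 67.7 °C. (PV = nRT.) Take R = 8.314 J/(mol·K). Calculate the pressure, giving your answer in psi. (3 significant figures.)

From the ideal-gas law: P = nRT/V.
V = 0.228 ft³ = 0.006456 m³; n = 1.20 mol; T = 67.7 °C = 340.8 K; R = 8.314 J/(mol·K).
P = 5.267×10^5 Pa  (the unit combination reduces to kg/(m·s²) = Pa)
5.267×10^5 Pa × (1 psi / 6895 Pa) = 76.39 psi

76.4 psi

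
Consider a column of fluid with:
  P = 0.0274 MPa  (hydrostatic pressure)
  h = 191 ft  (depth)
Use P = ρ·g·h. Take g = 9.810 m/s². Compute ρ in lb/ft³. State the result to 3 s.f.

3.00 lb/ft³

Rearranging: ρ = P/(g·h).
P = 0.0274 MPa = 27400 Pa; h = 191 ft = 58.22 m; g = 9.810 m/s².
ρ = 47.98 kg/m³
47.98 kg/m³ × (1 lb/ft³ / 16.02 kg/m³) = 2.995 lb/ft³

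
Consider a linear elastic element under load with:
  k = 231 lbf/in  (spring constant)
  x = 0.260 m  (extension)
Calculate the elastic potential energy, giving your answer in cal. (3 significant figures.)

U is given directly by: U = ½kx².
k = 231 lbf/in = 40454 N/m; x = 0.260 m.
U = 1367 J
1367 J × (1 cal / 4.184 J) = 326.8 cal

327 cal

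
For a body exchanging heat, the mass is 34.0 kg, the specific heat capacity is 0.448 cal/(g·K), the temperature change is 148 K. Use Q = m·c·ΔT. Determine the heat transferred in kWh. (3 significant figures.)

Directly: Q = mcΔT.
m = 34.0 kg; c = 0.448 cal/(g·K) = 1874 J/(kg·K); ΔT = 148 K.
Q = 9.432×10^6 J
9.432×10^6 J × (1 kWh / 3.600×10^6 J) = 2.620 kWh

2.62 kWh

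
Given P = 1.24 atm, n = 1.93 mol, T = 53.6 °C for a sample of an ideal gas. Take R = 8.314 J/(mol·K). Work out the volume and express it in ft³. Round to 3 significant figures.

1.47 ft³

Solving PV = nRT for V: V = nRT/P.
P = 1.24 atm = 1.256×10^5 Pa; n = 1.93 mol; T = 53.6 °C = 326.8 K; R = 8.314 J/(mol·K).
V = 0.04173 m³
0.04173 m³ × (1 ft³ / 0.02832 m³) = 1.474 ft³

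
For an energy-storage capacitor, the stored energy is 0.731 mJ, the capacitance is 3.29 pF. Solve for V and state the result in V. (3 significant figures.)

21100 V

Solving E = ½C·V² for V: V = √(2E/C).
E = 0.731 mJ = 7.310×10^-4 J; C = 3.29 pF = 3.290×10^-12 F.
V = 21080 V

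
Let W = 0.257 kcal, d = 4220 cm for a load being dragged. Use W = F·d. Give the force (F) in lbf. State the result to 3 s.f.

5.73 lbf

Rearranging: F = W/d.
W = 0.257 kcal = 1075 J; d = 4220 cm = 42.20 m.
F = 25.48 N
25.48 N × (1 lbf / 4.448 N) = 5.728 lbf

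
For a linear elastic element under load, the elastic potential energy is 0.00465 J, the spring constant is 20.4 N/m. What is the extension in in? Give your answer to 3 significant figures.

0.841 in

Rearranging U = ½k·x² for x: x = √(2U/k).
U = 0.00465 J; k = 20.4 N/m.
x = 0.02135 m
0.02135 m × (1 in / 0.02540 m) = 0.8406 in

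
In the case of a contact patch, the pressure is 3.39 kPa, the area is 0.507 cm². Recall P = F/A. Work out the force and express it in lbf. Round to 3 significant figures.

Rearranging: F = P·A.
P = 3.39 kPa = 3390 Pa; A = 0.507 cm² = 5.070×10^-5 m².
F = 0.1719 N
0.1719 N × (1 lbf / 4.448 N) = 0.03864 lbf

0.0386 lbf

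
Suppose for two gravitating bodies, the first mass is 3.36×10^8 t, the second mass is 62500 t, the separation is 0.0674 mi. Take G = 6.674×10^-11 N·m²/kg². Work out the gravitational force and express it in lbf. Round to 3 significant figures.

26800 lbf

From Newton's law of gravitation: F = Gm₁m₂/r².
m₁ = 3.36×10^8 t = 3.360×10^11 kg; m₂ = 62500 t = 6.250×10^7 kg; r = 0.0674 mi = 108.5 m; G = 6.674×10^-11 N·m²/kg².
F = 1.191×10^5 N  (the unit combination reduces to kg·m/s² = N)
1.191×10^5 N × (1 lbf / 4.448 N) = 26779 lbf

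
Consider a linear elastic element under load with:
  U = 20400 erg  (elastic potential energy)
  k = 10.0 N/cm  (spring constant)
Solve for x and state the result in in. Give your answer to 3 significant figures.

0.0795 in

Rearranging: x = √(2U/k).
U = 20400 erg = 0.002040 J; k = 10.0 N/cm = 1000 N/m.
x = 0.002020 m
0.002020 m × (1 in / 0.02540 m) = 0.07952 in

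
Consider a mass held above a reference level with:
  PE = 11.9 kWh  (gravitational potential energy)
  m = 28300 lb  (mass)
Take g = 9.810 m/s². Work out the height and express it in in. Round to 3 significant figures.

13400 in

Rearranging: h = PE/(m·g).
PE = 11.9 kWh = 4.284×10^7 J; m = 28300 lb = 12837 kg; g = 9.810 m/s².
h = 340.2 m
340.2 m × (1 in / 0.02540 m) = 13394 in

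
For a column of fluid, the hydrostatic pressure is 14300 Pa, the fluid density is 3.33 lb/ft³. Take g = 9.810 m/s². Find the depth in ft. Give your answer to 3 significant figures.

Solving P = ρ·g·h for h: h = P/(ρ·g).
P = 14300 Pa; ρ = 3.33 lb/ft³ = 53.34 kg/m³; g = 9.810 m/s².
h = 27.33 m
27.33 m × (1 ft / 0.3048 m) = 89.66 ft

89.7 ft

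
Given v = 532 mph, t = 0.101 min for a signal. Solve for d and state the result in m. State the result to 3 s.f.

Rearranging: d = v·t.
v = 532 mph = 237.8 m/s; t = 0.101 min = 6.060 s.
d = 1441 m

1440 m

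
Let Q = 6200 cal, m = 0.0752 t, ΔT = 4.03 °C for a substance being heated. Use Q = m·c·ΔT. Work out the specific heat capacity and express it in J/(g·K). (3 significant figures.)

0.0856 J/(g·K)

Solving Q = m·c·ΔT for c: c = Q/(m·ΔT).
Q = 6200 cal = 25941 J; m = 0.0752 t = 75.20 kg; ΔT = 4.03 °C = 4.030 K.
c = 85.60 J/(kg·K)
85.60 J/(kg·K) × (1 J/(g·K) / 1000 J/(kg·K)) = 0.08560 J/(g·K)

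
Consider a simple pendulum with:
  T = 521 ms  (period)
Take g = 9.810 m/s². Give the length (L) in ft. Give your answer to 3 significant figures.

0.221 ft

Solving T = 2π√(L/g) for L: L = g·(T/2π)².
T = 521 ms = 0.5210 s; g = 9.810 m/s².
L = 0.06745 m
0.06745 m × (1 ft / 0.3048 m) = 0.2213 ft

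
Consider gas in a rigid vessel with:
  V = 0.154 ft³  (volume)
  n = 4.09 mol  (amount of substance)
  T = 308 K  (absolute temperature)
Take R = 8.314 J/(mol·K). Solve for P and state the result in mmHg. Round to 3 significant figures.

18000 mmHg

From the ideal-gas law: P = nRT/V.
V = 0.154 ft³ = 0.004361 m³; n = 4.09 mol; T = 308 K; R = 8.314 J/(mol·K).
P = 2.402×10^6 Pa
2.402×10^6 Pa × (1 mmHg / 133.3 Pa) = 18014 mmHg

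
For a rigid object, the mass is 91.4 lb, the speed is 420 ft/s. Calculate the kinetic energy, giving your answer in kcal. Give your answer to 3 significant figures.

81.2 kcal

KE is given directly by: KE = ½mv².
m = 91.4 lb = 41.46 kg; v = 420 ft/s = 128.0 m/s.
KE = 3.397×10^5 J
3.397×10^5 J × (1 kcal / 4184 J) = 81.19 kcal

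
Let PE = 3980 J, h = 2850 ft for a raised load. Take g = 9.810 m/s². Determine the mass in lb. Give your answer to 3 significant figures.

Rearranging: m = PE/(g·h).
PE = 3980 J; h = 2850 ft = 868.7 m; g = 9.810 m/s².
m = 0.4670 kg
0.4670 kg × (1 lb / 0.4536 kg) = 1.030 lb

1.03 lb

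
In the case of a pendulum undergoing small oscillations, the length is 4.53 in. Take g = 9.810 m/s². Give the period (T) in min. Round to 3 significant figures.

0.0113 min

T is given directly by: T = 2π√(L/g).
L = 4.53 in = 0.1151 m; g = 9.810 m/s².
T = 0.6805 s
0.6805 s × (1 min / 60.00 s) = 0.01134 min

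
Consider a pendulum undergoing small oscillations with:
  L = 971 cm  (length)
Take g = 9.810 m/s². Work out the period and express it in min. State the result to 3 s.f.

Directly: T = 2π√(L/g).
L = 971 cm = 9.710 m; g = 9.810 m/s².
T = 6.251 s
6.251 s × (1 min / 60.00 s) = 0.1042 min

0.104 min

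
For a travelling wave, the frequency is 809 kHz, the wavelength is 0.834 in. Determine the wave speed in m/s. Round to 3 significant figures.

17100 m/s

Directly: v = fλ.
f = 809 kHz = 8.090×10^5 Hz; λ = 0.834 in = 0.02118 m.
v = 17138 m/s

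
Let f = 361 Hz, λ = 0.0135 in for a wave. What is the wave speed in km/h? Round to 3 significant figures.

Directly: v = fλ.
f = 361 Hz; λ = 0.0135 in = 3.429×10^-4 m.
v = 0.1238 m/s
0.1238 m/s × (1 km/h / 0.2778 m/s) = 0.4456 km/h

0.446 km/h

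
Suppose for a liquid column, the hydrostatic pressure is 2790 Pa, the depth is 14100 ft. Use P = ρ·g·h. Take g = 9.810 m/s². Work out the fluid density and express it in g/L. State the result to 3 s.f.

Solving P = ρ·g·h for ρ: ρ = P/(g·h).
P = 2790 Pa; h = 14100 ft = 4298 m; g = 9.810 m/s².
ρ = 0.06618 kg/m³
Since 1 g/L = 1 kg/m³, 0.06618 g/L.

0.0662 g/L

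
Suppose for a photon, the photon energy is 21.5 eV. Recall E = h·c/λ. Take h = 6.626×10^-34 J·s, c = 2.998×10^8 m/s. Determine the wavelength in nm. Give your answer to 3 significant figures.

57.7 nm

Rearranging: λ = hc/E.
E = 21.5 eV = 3.445×10^-18 J; h = 6.626×10^-34 J·s; c = 2.998×10^8 m/s.
λ = 5.767×10^-8 m
5.767×10^-8 m × (1 nm / 1.000×10^-9 m) = 57.67 nm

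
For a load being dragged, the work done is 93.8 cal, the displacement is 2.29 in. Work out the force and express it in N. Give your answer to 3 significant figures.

6750 N

Rearranging W = F·d for F: F = W/d.
W = 93.8 cal = 392.5 J; d = 2.29 in = 0.05817 m.
F = 6747 N  (the unit combination reduces to kg·m/s² = N)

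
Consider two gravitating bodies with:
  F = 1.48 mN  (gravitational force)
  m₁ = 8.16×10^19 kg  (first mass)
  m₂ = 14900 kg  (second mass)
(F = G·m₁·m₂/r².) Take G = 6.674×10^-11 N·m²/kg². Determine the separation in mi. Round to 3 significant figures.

1.45×10^5 mi

Solving F = G·m₁·m₂/r² for r: r = √(G·m₁m₂/F).
F = 1.48 mN = 0.001480 N; m₁ = 8.16×10^19 kg; m₂ = 14900 kg; G = 6.674×10^-11 N·m²/kg².
r = 2.342×10^8 m
2.342×10^8 m × (1 mi / 1609 m) = 1.455×10^5 mi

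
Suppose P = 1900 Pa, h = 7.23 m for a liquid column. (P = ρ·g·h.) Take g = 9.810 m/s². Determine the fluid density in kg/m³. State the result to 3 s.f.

Rearranging: ρ = P/(g·h).
P = 1900 Pa; h = 7.23 m; g = 9.810 m/s².
ρ = 26.79 kg/m³

26.8 kg/m³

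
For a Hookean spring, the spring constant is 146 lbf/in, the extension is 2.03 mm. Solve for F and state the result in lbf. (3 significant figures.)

11.7 lbf

From Hooke's law: F = kx.
k = 146 lbf/in = 25569 N/m; x = 2.03 mm = 0.002030 m.
F = 51.90 N  (the unit combination reduces to kg·m/s² = N)
51.90 N × (1 lbf / 4.448 N) = 11.67 lbf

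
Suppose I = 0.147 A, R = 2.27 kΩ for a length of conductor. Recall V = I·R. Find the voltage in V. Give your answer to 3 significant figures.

334 V

V is given directly by: V = IR.
I = 0.147 A; R = 2.27 kΩ = 2270 Ω.
V = 333.7 V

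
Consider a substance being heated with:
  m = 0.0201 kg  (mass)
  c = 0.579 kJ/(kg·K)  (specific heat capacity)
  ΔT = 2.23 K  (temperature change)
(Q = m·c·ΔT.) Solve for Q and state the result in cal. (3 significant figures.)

Q is given directly by: Q = mcΔT.
m = 0.0201 kg; c = 0.579 kJ/(kg·K) = 579.0 J/(kg·K); ΔT = 2.23 K.
Q = 25.95 J  (the unit combination reduces to kg·m²/s² = J)
25.95 J × (1 cal / 4.184 J) = 6.203 cal

6.20 cal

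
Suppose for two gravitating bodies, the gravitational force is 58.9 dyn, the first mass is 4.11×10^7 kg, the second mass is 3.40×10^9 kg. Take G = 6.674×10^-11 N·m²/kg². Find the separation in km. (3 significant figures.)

From Newton's law of gravitation: r = √(G·m₁m₂/F).
F = 58.9 dyn = 5.890×10^-4 N; m₁ = 4.11×10^7 kg; m₂ = 3.40×10^9 kg; G = 6.674×10^-11 N·m²/kg².
r = 1.258×10^5 m
1.258×10^5 m × (1 km / 1000 m) = 125.8 km

126 km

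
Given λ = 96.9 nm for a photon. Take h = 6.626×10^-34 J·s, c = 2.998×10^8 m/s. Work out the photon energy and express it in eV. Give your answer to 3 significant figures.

Directly: E = hc/λ.
λ = 96.9 nm = 9.690×10^-8 m; h = 6.626×10^-34 J·s; c = 2.998×10^8 m/s.
E = 2.050×10^-18 J  (the unit combination reduces to kg·m²/s² = J)
2.050×10^-18 J × (1 eV / 1.602×10^-19 J) = 12.80 eV

12.8 eV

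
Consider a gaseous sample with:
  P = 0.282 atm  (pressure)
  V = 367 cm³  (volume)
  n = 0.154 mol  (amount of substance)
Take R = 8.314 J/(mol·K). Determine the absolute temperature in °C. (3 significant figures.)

-265 °C

Rearranging PV = nRT for T: T = PV/(nR).
P = 0.282 atm = 28574 Pa; V = 367 cm³ = 3.670×10^-4 m³; n = 0.154 mol; R = 8.314 J/(mol·K).
T = 8.190 K
8.190 K − 273.15 = -265.0 °C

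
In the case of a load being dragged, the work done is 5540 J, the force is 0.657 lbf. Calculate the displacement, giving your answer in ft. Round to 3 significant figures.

Rearranging W = F·d for d: d = W/F.
W = 5540 J; F = 0.657 lbf = 2.922 N.
d = 1896 m
1896 m × (1 ft / 0.3048 m) = 6219 ft

6220 ft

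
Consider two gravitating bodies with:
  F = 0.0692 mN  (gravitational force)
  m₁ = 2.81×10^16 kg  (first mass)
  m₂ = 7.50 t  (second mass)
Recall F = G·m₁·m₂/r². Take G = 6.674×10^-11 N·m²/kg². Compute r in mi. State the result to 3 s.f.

8860 mi

From Newton's law of gravitation: r = √(G·m₁m₂/F).
F = 0.0692 mN = 6.920×10^-5 N; m₁ = 2.81×10^16 kg; m₂ = 7.50 t = 7500 kg; G = 6.674×10^-11 N·m²/kg².
r = 1.426×10^7 m
1.426×10^7 m × (1 mi / 1609 m) = 8859 mi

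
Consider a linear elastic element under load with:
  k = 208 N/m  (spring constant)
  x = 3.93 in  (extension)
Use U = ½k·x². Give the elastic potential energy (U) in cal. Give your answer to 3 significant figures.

0.248 cal

Directly: U = ½kx².
k = 208 N/m; x = 3.93 in = 0.09982 m.
U = 1.036 J
1.036 J × (1 cal / 4.184 J) = 0.2477 cal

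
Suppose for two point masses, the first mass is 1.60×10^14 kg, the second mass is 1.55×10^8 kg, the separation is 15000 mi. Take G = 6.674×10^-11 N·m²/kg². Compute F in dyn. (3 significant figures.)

284 dyn

F is given directly by: F = Gm₁m₂/r².
m₁ = 1.60×10^14 kg; m₂ = 1.55×10^8 kg; r = 15000 mi = 2.414×10^7 m; G = 6.674×10^-11 N·m²/kg².
F = 0.002840 N  (the unit combination reduces to kg·m/s² = N)
0.002840 N × (1 dyn / 1.000×10^-5 N) = 284.0 dyn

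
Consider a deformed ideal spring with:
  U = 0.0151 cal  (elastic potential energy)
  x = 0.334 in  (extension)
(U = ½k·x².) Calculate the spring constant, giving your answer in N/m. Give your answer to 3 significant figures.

Rearranging: k = 2U/x².
U = 0.0151 cal = 0.06318 J; x = 0.334 in = 0.008484 m.
k = 1756 N/m

1760 N/m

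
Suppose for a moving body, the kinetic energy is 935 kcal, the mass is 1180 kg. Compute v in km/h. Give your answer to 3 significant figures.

293 km/h

Solving KE = ½mv² for v: v = √(2·KE/m).
KE = 935 kcal = 3.912×10^6 J; m = 1180 kg.
v = 81.43 m/s
81.43 m/s × (1 km/h / 0.2778 m/s) = 293.1 km/h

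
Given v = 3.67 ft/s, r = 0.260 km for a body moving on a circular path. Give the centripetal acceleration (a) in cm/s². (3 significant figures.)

0.481 cm/s²

a is given directly by: a = v²/r.
v = 3.67 ft/s = 1.119 m/s; r = 0.260 km = 260.0 m.
a = 0.004813 m/s²
0.004813 m/s² × (1 cm/s² / 0.01000 m/s²) = 0.4813 cm/s²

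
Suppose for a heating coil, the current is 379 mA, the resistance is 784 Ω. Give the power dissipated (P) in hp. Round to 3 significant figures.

Directly: P = I²R.
I = 379 mA = 0.3790 A; R = 784 Ω.
P = 112.6 W
112.6 W × (1 hp / 745.7 W) = 0.1510 hp

0.151 hp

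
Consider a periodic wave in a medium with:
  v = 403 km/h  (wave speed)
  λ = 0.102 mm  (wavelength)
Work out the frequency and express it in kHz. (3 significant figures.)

Rearranging: f = v/λ.
v = 403 km/h = 111.9 m/s; λ = 0.102 mm = 1.020×10^-4 m.
f = 1.097×10^6 Hz
1.097×10^6 Hz × (1 kHz / 1000 Hz) = 1097 kHz

1100 kHz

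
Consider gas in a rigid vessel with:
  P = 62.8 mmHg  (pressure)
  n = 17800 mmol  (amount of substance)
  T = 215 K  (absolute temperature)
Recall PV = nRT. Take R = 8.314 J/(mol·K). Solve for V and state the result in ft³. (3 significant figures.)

From the ideal-gas law: V = nRT/P.
P = 62.8 mmHg = 8373 Pa; n = 17800 mmol = 17.80 mol; T = 215 K; R = 8.314 J/(mol·K).
V = 3.800 m³
3.800 m³ × (1 ft³ / 0.02832 m³) = 134.2 ft³

134 ft³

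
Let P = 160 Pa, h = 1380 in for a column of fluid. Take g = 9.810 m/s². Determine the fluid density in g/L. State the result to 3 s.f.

Rearranging P = ρ·g·h for ρ: ρ = P/(g·h).
P = 160 Pa; h = 1380 in = 35.05 m; g = 9.810 m/s².
ρ = 0.4653 kg/m³
Since 1 g/L = 1 kg/m³, 0.4653 g/L.

0.465 g/L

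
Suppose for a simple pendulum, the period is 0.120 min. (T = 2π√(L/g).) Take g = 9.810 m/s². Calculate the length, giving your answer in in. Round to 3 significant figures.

507 in

Solving T = 2π√(L/g) for L: L = g·(T/2π)².
T = 0.120 min = 7.200 s; g = 9.810 m/s².
L = 12.88 m
12.88 m × (1 in / 0.02540 m) = 507.2 in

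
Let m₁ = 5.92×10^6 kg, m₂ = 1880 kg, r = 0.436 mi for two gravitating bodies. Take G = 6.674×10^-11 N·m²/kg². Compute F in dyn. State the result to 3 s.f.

0.151 dyn

F is given directly by: F = Gm₁m₂/r².
m₁ = 5.92×10^6 kg; m₂ = 1880 kg; r = 0.436 mi = 701.7 m; G = 6.674×10^-11 N·m²/kg².
F = 1.509×10^-6 N
1.509×10^-6 N × (1 dyn / 1.000×10^-5 N) = 0.1509 dyn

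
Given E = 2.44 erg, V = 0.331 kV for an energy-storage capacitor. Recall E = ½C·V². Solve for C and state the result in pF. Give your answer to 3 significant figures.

Rearranging E = ½C·V² for C: C = 2E/V².
E = 2.44 erg = 2.440×10^-7 J; V = 0.331 kV = 331.0 V.
C = 4.454×10^-12 F
4.454×10^-12 F × (1 pF / 1.000×10^-12 F) = 4.454 pF

4.45 pF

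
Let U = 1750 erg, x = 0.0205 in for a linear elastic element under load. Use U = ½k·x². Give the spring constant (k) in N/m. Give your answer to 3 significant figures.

Rearranging: k = 2U/x².
U = 1750 erg = 1.750×10^-4 J; x = 0.0205 in = 5.207×10^-4 m.
k = 1291 N/m

1290 N/m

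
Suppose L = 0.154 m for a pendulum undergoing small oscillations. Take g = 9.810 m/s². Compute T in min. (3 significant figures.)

0.0131 min

T is given directly by: T = 2π√(L/g).
L = 0.154 m; g = 9.810 m/s².
T = 0.7872 s
0.7872 s × (1 min / 60.00 s) = 0.01312 min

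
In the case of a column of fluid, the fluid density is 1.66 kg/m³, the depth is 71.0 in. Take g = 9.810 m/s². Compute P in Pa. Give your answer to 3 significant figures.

P is given directly by: P = ρgh.
ρ = 1.66 kg/m³; h = 71.0 in = 1.803 m; g = 9.810 m/s².
P = 29.37 Pa

29.4 Pa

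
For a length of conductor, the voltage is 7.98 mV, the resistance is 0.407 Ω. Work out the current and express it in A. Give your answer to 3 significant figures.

Rearranging V = I·R for I: I = V/R.
V = 7.98 mV = 0.007980 V; R = 0.407 Ω.
I = 0.01961 A

0.0196 A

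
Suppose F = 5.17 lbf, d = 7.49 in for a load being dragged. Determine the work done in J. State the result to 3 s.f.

4.38 J

Directly: W = F·d.
F = 5.17 lbf = 23.00 N; d = 7.49 in = 0.1902 m.
W = 4.375 J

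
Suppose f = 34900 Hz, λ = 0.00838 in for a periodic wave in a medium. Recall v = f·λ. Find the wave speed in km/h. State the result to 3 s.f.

Directly: v = fλ.
f = 34900 Hz; λ = 0.00838 in = 2.129×10^-4 m.
v = 7.429 m/s
7.429 m/s × (1 km/h / 0.2778 m/s) = 26.74 km/h

26.7 km/h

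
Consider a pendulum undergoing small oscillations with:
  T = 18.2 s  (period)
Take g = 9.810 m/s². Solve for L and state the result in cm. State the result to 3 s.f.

Rearranging T = 2π√(L/g) for L: L = g·(T/2π)².
T = 18.2 s; g = 9.810 m/s².
L = 82.31 m
82.31 m × (1 cm / 0.01000 m) = 8231 cm

8230 cm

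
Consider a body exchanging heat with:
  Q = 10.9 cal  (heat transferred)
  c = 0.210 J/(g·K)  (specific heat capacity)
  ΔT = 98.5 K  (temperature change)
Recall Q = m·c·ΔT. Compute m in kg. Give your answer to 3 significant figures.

0.00220 kg

Rearranging Q = m·c·ΔT for m: m = Q/(c·ΔT).
Q = 10.9 cal = 45.61 J; c = 0.210 J/(g·K) = 210.0 J/(kg·K); ΔT = 98.5 K.
m = 0.002205 kg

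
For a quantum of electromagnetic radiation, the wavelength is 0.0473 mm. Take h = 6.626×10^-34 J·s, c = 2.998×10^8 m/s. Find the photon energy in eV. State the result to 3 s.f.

Directly: E = hc/λ.
λ = 0.0473 mm = 4.730×10^-5 m; h = 6.626×10^-34 J·s; c = 2.998×10^8 m/s.
E = 4.200×10^-21 J  (the unit combination reduces to kg·m²/s² = J)
4.200×10^-21 J × (1 eV / 1.602×10^-19 J) = 0.02621 eV

0.0262 eV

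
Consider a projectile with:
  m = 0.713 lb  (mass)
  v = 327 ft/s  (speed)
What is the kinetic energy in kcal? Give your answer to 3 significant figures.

0.384 kcal

KE is given directly by: KE = ½mv².
m = 0.713 lb = 0.3234 kg; v = 327 ft/s = 99.67 m/s.
KE = 1606 J
1606 J × (1 kcal / 4184 J) = 0.3839 kcal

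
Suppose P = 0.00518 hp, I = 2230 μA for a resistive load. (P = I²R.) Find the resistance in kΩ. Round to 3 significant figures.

Solving P = I²R for R: R = P/I².
P = 0.00518 hp = 3.863 W; I = 2230 μA = 0.002230 A.
R = 7.768×10^5 Ω
7.768×10^5 Ω × (1 kΩ / 1000 Ω) = 776.8 kΩ

777 kΩ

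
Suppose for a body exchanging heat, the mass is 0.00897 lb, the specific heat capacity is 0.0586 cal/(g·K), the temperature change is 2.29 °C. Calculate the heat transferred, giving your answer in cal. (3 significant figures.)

Directly: Q = mcΔT.
m = 0.00897 lb = 0.004069 kg; c = 0.0586 cal/(g·K) = 245.2 J/(kg·K); ΔT = 2.29 °C = 2.290 K.
Q = 2.284 J
2.284 J × (1 cal / 4.184 J) = 0.5460 cal

0.546 cal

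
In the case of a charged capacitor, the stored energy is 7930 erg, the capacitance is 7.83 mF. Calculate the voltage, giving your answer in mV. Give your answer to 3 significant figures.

450 mV

Rearranging E = ½C·V² for V: V = √(2E/C).
E = 7930 erg = 7.930×10^-4 J; C = 7.83 mF = 0.007830 F.
V = 0.4501 V
0.4501 V × (1 mV / 0.001000 V) = 450.1 mV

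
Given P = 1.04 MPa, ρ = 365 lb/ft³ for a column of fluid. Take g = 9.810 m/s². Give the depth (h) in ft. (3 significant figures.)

Rearranging P = ρ·g·h for h: h = P/(ρ·g).
P = 1.04 MPa = 1.040×10^6 Pa; ρ = 365 lb/ft³ = 5847 kg/m³; g = 9.810 m/s².
h = 18.13 m
18.13 m × (1 ft / 0.3048 m) = 59.49 ft

59.5 ft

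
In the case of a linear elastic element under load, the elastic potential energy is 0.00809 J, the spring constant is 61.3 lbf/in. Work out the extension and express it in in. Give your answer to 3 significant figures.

0.0483 in

Rearranging: x = √(2U/k).
U = 0.00809 J; k = 61.3 lbf/in = 10735 N/m.
x = 0.001228 m
0.001228 m × (1 in / 0.02540 m) = 0.04833 in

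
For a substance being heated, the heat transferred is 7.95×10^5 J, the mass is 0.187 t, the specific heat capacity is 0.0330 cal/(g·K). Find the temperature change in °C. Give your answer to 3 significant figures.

Rearranging: ΔT = Q/(m·c).
Q = 7.95×10^5 J; m = 0.187 t = 187.0 kg; c = 0.0330 cal/(g·K) = 138.1 J/(kg·K).
ΔT = 30.79 K
Since 1 °C = 1 K, 30.79 °C.

30.8 °C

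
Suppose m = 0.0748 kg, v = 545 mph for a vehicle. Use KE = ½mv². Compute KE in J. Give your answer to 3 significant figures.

2220 J

KE is given directly by: KE = ½mv².
m = 0.0748 kg; v = 545 mph = 243.6 m/s.
KE = 2220 J  (the unit combination reduces to kg·m²/s² = J)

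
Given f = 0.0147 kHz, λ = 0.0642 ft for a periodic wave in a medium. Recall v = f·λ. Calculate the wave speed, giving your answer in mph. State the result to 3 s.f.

0.643 mph

Directly: v = fλ.
f = 0.0147 kHz = 14.70 Hz; λ = 0.0642 ft = 0.01957 m.
v = 0.2877 m/s
0.2877 m/s × (1 mph / 0.4470 m/s) = 0.6435 mph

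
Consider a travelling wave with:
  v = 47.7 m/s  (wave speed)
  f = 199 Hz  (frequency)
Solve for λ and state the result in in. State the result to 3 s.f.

Rearranging v = f·λ for λ: λ = v/f.
v = 47.7 m/s; f = 199 Hz.
λ = 0.2397 m
0.2397 m × (1 in / 0.02540 m) = 9.437 in

9.44 in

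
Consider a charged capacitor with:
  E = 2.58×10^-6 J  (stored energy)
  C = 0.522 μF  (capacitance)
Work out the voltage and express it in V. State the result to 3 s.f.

Rearranging E = ½C·V² for V: V = √(2E/C).
E = 2.58×10^-6 J; C = 0.522 μF = 5.220×10^-7 F.
V = 3.144 V  (the unit combination reduces to kg·m²/(A·s³) = V)

3.14 V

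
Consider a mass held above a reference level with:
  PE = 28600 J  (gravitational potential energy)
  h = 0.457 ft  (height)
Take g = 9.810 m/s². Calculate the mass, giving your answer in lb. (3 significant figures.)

46100 lb

Solving PE = m·g·h for m: m = PE/(g·h).
PE = 28600 J; h = 0.457 ft = 0.1393 m; g = 9.810 m/s².
m = 20930 kg
20930 kg × (1 lb / 0.4536 kg) = 46142 lb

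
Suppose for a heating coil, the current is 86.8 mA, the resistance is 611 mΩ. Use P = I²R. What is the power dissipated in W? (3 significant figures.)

0.00460 W

P is given directly by: P = I²R.
I = 86.8 mA = 0.08680 A; R = 611 mΩ = 0.6110 Ω.
P = 0.004603 W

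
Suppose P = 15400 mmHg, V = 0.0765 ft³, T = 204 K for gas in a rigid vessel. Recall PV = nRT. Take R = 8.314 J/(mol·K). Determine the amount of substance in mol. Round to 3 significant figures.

2.62 mol

From the ideal-gas law: n = PV/(RT).
P = 15400 mmHg = 2.053×10^6 Pa; V = 0.0765 ft³ = 0.002166 m³; T = 204 K; R = 8.314 J/(mol·K).
n = 2.622 mol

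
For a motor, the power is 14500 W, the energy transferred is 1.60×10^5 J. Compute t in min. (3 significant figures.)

0.184 min

Rearranging P = W/t for t: t = W/P.
P = 14500 W; W = 1.60×10^5 J.
t = 11.03 s
11.03 s × (1 min / 60.00 s) = 0.1839 min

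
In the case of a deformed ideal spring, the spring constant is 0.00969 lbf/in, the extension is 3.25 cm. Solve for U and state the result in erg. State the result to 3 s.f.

8960 erg

Directly: U = ½kx².
k = 0.00969 lbf/in = 1.697 N/m; x = 3.25 cm = 0.03250 m.
U = 8.962×10^-4 J  (the unit combination reduces to kg·m²/s² = J)
8.962×10^-4 J × (1 erg / 1.000×10^-7 J) = 8962 erg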